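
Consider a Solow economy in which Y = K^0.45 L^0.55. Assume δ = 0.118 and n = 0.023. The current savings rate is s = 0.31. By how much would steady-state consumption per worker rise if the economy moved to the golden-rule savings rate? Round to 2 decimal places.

Δc ≈ 0.11

The effective depreciation rate is n + δ = 0.023 + 0.118 = 0.141.
Current steady state (s = 0.31): k* = (0.31/0.141)^(1/0.55) ≈ 4.1887, y* = 4.1887^0.45 ≈ 1.9052, c* = (1−0.31)·1.9052 ≈ 1.3146.
Golden rule sets MPK = n+δ: 0.45·k^(0.45−1) = 0.141, so k_gold = (0.45/0.141)^(1/0.55) ≈ 8.2481.
y_gold = 8.2481^0.45 ≈ 2.5844, c_gold = y_gold − 0.141·k_gold ≈ 1.4214.
Gain: Δc = 1.4214 − 1.3146 ≈ 0.1068.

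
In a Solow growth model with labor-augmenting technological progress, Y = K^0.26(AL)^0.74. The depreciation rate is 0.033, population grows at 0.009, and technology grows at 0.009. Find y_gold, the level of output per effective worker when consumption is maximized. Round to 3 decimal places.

y_gold ≈ 1.772

n + g + δ = 0.009 + 0.009 + 0.033 = 0.051.
At the golden rule the marginal product of capital equals n+g+δ: 0.26·k^(0.26−1) = 0.051. Solving, k_gold = (0.26/0.051)^(1/0.74) ≈ 9.0355.
Output: y_gold = k_gold^0.26 = 9.0355^0.26 ≈ 1.7723.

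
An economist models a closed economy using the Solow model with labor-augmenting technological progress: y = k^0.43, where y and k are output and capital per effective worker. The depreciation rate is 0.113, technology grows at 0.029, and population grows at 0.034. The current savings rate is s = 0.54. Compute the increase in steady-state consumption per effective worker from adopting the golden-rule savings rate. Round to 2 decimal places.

Break-even investment rate: n + g + δ = 0.034 + 0.029 + 0.113 = 0.176.
Current steady state (s = 0.54): k* = (0.54/0.176)^(1/0.57) ≈ 7.1479, y* = 7.1479^0.43 ≈ 2.3297, c* = (1−0.54)·2.3297 ≈ 1.0717.
Maximizing c = f(k) − (n+g+δ)·k gives f'(k) = n+g+δ, i.e. 0.43·k^(0.43−1) = 0.176, so k_gold = (0.43/0.176)^(1/0.57) ≈ 4.7932.
y_gold = 4.7932^0.43 ≈ 1.9619, c_gold = y_gold − 0.176·k_gold ≈ 1.1183.
Gain: Δc = 1.1183 − 1.0717 ≈ 0.0466.

Δc ≈ 0.05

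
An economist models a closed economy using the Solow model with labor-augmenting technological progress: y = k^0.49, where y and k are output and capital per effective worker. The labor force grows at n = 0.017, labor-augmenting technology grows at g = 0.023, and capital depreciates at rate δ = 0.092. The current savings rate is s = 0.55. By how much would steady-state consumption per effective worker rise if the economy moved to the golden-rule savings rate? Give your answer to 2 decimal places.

The effective depreciation rate is n + g + δ = 0.017 + 0.023 + 0.092 = 0.132.
Current steady state (s = 0.55): k* = (0.55/0.132)^(1/0.51) ≈ 16.4162, y* = 16.4162^0.49 ≈ 3.9399, c* = (1−0.55)·3.9399 ≈ 1.7729.
At the golden rule the marginal product of capital equals n+g+δ: 0.49·k^(0.49−1) = 0.132. Solving, k_gold = (0.49/0.132)^(1/0.51) ≈ 13.0890.
y_gold = 13.0890^0.49 ≈ 3.5260, c_gold = y_gold − 0.132·k_gold ≈ 1.7983.
Gain: Δc = 1.7983 − 1.7729 ≈ 0.0253.

Δc ≈ 0.03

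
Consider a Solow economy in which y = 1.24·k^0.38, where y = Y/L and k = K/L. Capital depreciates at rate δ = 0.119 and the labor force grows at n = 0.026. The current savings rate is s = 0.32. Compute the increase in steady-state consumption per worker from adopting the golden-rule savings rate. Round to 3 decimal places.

Δc ≈ 0.020

The effective depreciation rate is n + δ = 0.026 + 0.119 = 0.145.
Current steady state (s = 0.32): k* = (0.32·1.24/0.145)^(1/0.62) ≈ 5.0719, y* = 1.24·5.0719^0.38 ≈ 2.2982, c* = (1−0.32)·2.2982 ≈ 1.5628.
At the golden rule the marginal product of capital equals n+δ: 0.38·1.24·k^(0.38−1) = 0.145. Solving, k_gold = (0.38·1.24/0.145)^(1/0.62) ≈ 6.6918.
y_gold = 1.24·6.6918^0.38 ≈ 2.5535, c_gold = y_gold − 0.145·k_gold ≈ 1.5831.
Gain: Δc = 1.5831 − 1.5628 ≈ 0.0204.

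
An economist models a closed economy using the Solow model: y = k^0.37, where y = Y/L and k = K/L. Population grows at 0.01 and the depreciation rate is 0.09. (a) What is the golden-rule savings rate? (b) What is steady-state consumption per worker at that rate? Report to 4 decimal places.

The effective depreciation rate is n + δ = 0.01 + 0.09 = 0.1.
For Cobb-Douglas, s_gold equals capital's share: s_gold = 0.37.
At the golden rule the marginal product of capital equals n+δ: 0.37·k^(0.37−1) = 0.1. Solving, k_gold = (0.37/0.1)^(1/0.63) ≈ 7.9782.
y_gold = 7.9782^0.37 ≈ 2.1563; c_gold = (1−0.37)·y_gold ≈ 1.3585.

(a) s_gold = 0.3700; (b) c_gold ≈ 1.3585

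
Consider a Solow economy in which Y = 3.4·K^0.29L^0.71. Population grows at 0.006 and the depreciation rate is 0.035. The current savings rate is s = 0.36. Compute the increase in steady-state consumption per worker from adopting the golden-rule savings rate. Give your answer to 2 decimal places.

The effective depreciation rate is n + δ = 0.006 + 0.035 = 0.041.
Current steady state (s = 0.36): k* = (0.36·3.4/0.041)^(1/0.71) ≈ 119.5257, y* = 3.4·119.5257^0.29 ≈ 13.6127, c* = (1−0.36)·13.6127 ≈ 8.7121.
At the golden rule the marginal product of capital equals n+δ: 0.29·3.4·k^(0.29−1) = 0.041. Solving, k_gold = (0.29·3.4/0.041)^(1/0.71) ≈ 88.1458.
y_gold = 3.4·88.1458^0.29 ≈ 12.4620, c_gold = y_gold − 0.041·k_gold ≈ 8.8480.
Gain: Δc = 8.8480 − 8.7121 ≈ 0.1359.

Δc ≈ 0.14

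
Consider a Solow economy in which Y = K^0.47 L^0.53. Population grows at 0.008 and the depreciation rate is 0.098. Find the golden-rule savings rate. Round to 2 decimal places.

Capital per worker breaks even when investment replaces (n + δ)·k; here n + δ = 0.106.
At the golden rule MPK = n+δ, and in any Cobb-Douglas steady state s = (n+δ)·k/y = MPK·k/y = capital's share 0.47.

s_gold = 0.47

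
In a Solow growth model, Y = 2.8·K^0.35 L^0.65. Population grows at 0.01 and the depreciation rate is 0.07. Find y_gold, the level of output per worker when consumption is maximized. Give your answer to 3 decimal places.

Break-even investment rate: n + δ = 0.01 + 0.07 = 0.08.
At the golden rule the marginal product of capital equals n+δ: 0.35·2.8·k^(0.35−1) = 0.08. Solving, k_gold = (0.35·2.8/0.08)^(1/0.65) ≈ 47.2123.
Output: y_gold = 2.8·k_gold^0.35 = 2.8·47.2123^0.35 ≈ 10.7914.

y_gold ≈ 10.791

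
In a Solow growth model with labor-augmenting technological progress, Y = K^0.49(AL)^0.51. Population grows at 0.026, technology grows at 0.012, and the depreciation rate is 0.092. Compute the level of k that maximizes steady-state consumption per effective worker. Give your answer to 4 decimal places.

n + g + δ = 0.026 + 0.012 + 0.092 = 0.13.
Golden rule sets MPK = n+g+δ: 0.49·k^(0.49−1) = 0.13, so k_gold = (0.49/0.13)^(1/0.51) ≈ 13.4868.

k_gold ≈ 13.4868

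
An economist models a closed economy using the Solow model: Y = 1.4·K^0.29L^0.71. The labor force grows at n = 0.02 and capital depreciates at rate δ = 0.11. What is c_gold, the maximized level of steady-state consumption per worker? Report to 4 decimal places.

Break-even investment rate: n + δ = 0.02 + 0.11 = 0.13.
At the golden rule the marginal product of capital equals n+δ: 0.29·1.4·k^(0.29−1) = 0.13. Solving, k_gold = (0.29·1.4/0.13)^(1/0.71) ≈ 4.9727.
y_gold = 1.4·4.9727^0.29 ≈ 2.2292.
c_gold = y_gold − (n+δ)·k_gold = 2.2292 − 0.13·4.9727 ≈ 1.5827.

c_gold ≈ 1.5827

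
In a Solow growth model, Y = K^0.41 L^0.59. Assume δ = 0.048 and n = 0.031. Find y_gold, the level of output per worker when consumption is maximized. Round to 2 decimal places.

Break-even investment rate: n + δ = 0.031 + 0.048 = 0.079.
Setting f'(k) = n+δ gives 0.41·k^(0.41−1) = 0.079, hence k_gold = (0.41/0.079)^(1/0.59) ≈ 16.2978.
Output: y_gold = k_gold^0.41 = 16.2978^0.41 ≈ 3.1403.

y_gold ≈ 3.14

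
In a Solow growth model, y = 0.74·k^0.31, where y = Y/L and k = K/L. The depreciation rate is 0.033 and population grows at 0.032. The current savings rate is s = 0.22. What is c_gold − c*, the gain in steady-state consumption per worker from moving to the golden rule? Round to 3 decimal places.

Δc ≈ 0.028

n + δ = 0.032 + 0.033 = 0.065.
Current steady state (s = 0.22): k* = (0.22·0.74/0.065)^(1/0.69) ≈ 3.7834, y* = 0.74·3.7834^0.31 ≈ 1.1178, c* = (1−0.22)·1.1178 ≈ 0.8719.
Golden rule sets MPK = n+δ: 0.31·0.74·k^(0.31−1) = 0.065, so k_gold = (0.31·0.74/0.065)^(1/0.69) ≈ 6.2193.
y_gold = 0.74·6.2193^0.31 ≈ 1.3040, c_gold = y_gold − 0.065·k_gold ≈ 0.8998.
Gain: Δc = 0.8998 − 0.8719 ≈ 0.0279.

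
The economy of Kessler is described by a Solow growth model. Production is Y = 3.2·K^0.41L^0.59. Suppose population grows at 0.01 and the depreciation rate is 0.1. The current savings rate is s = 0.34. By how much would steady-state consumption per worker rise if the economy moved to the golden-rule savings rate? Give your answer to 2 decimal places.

Δc ≈ 0.19

The effective depreciation rate is n + δ = 0.01 + 0.1 = 0.11.
Current steady state (s = 0.34): k* = (0.34·3.2/0.11)^(1/0.59) ≈ 48.6229, y* = 3.2·48.6229^0.41 ≈ 15.7309, c* = (1−0.34)·15.7309 ≈ 10.3824.
Golden rule sets MPK = n+δ: 0.41·3.2·k^(0.41−1) = 0.11, so k_gold = (0.41·3.2/0.11)^(1/0.59) ≈ 66.7799.
y_gold = 3.2·66.7799^0.41 ≈ 17.9166, c_gold = y_gold − 0.11·k_gold ≈ 10.5708.
Gain: Δc = 10.5708 − 10.3824 ≈ 0.1884.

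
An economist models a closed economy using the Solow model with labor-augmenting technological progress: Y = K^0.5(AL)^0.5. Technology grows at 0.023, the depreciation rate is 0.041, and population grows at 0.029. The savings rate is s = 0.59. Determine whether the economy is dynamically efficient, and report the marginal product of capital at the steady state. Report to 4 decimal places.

Break-even investment rate: n + g + δ = 0.029 + 0.023 + 0.041 = 0.093.
Steady-state k*: s·k^0.5 = 0.093·k gives k* = (0.59/0.093)^(1/0.5) ≈ 40.2474.
MPK = 0.5·40.2474^(-0.5) ≈ 0.0788.
MPK < n+g+δ = 0.093, so the economy is dynamically inefficient (over-saving).

dynamically inefficient; MPK ≈ 0.0788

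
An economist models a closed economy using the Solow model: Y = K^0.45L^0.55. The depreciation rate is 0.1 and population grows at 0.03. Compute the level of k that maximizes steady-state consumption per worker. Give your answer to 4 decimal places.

k_gold ≈ 9.5607

Capital per worker breaks even when investment replaces (n + δ)·k; here n + δ = 0.13.
Maximizing c = f(k) − (n+δ)·k gives f'(k) = n+δ, i.e. 0.45·k^(0.45−1) = 0.13, so k_gold = (0.45/0.13)^(1/0.55) ≈ 9.5607.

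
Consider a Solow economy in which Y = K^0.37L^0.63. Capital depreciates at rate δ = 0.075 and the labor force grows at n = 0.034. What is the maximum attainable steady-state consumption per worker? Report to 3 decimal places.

Break-even investment rate: n + δ = 0.034 + 0.075 = 0.109.
At the golden rule the marginal product of capital equals n+δ: 0.37·k^(0.37−1) = 0.109. Solving, k_gold = (0.37/0.109)^(1/0.63) ≈ 6.9583.
y_gold = 6.9583^0.37 ≈ 2.0499.
c_gold = y_gold − (n+δ)·k_gold = 2.0499 − 0.109·6.9583 ≈ 1.2914.

c_gold ≈ 1.291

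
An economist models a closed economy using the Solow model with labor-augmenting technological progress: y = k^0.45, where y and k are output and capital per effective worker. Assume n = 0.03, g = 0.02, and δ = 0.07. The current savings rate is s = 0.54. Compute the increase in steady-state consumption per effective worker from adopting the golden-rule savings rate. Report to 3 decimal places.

Δc ≈ 0.047

The effective depreciation rate is n + g + δ = 0.03 + 0.02 + 0.07 = 0.12.
Current steady state (s = 0.54): k* = (0.54/0.12)^(1/0.55) ≈ 15.4049, y* = 15.4049^0.45 ≈ 3.4233, c* = (1−0.54)·3.4233 ≈ 1.5747.
Maximizing c = f(k) − (n+g+δ)·k gives f'(k) = n+g+δ, i.e. 0.45·k^(0.45−1) = 0.12, so k_gold = (0.45/0.12)^(1/0.55) ≈ 11.0584.
y_gold = 11.0584^0.45 ≈ 2.9489, c_gold = y_gold − 0.12·k_gold ≈ 1.6219.
Gain: Δc = 1.6219 − 1.5747 ≈ 0.0472.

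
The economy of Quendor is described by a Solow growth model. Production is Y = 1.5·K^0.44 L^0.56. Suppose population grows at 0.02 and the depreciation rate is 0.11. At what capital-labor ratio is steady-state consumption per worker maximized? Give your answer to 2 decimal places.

Capital per worker breaks even when investment replaces (n + δ)·k; here n + δ = 0.13.
Setting f'(k) = n+δ gives 0.44·1.5·k^(0.44−1) = 0.13, hence k_gold = (0.44·1.5/0.13)^(1/0.56) ≈ 18.1971.

k_gold ≈ 18.20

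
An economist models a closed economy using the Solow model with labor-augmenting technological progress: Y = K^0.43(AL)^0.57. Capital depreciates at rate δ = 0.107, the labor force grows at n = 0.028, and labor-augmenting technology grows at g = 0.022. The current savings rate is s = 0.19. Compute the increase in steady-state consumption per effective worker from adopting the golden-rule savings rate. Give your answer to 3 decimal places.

Δc ≈ 0.284

Capital per effective worker breaks even when investment replaces (n + g + δ)·k; here n + g + δ = 0.157.
Current steady state (s = 0.19): k* = (0.19/0.157)^(1/0.57) ≈ 1.3975, y* = 1.3975^0.43 ≈ 1.1548, c* = (1−0.19)·1.1548 ≈ 0.9354.
At the golden rule the marginal product of capital equals n+g+δ: 0.43·k^(0.43−1) = 0.157. Solving, k_gold = (0.43/0.157)^(1/0.57) ≈ 5.8569.
y_gold = 5.8569^0.43 ≈ 2.1384, c_gold = y_gold − 0.157·k_gold ≈ 1.2189.
Gain: Δc = 1.2189 − 0.9354 ≈ 0.2835.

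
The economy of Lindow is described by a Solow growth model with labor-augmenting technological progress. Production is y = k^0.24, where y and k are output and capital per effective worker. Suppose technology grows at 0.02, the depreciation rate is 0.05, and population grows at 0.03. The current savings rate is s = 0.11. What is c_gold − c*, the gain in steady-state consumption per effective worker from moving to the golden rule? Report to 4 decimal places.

Δc ≈ 0.0848

n + g + δ = 0.03 + 0.02 + 0.05 = 0.1.
Current steady state (s = 0.11): k* = (0.11/0.1)^(1/0.76) ≈ 1.1336, y* = 1.1336^0.24 ≈ 1.0306, c* = (1−0.11)·1.0306 ≈ 0.9172.
Golden rule sets MPK = n+g+δ: 0.24·k^(0.24−1) = 0.1, so k_gold = (0.24/0.1)^(1/0.76) ≈ 3.1643.
y_gold = 3.1643^0.24 ≈ 1.3185, c_gold = y_gold − 0.1·k_gold ≈ 1.0020.
Gain: Δc = 1.0020 − 0.9172 ≈ 0.0848.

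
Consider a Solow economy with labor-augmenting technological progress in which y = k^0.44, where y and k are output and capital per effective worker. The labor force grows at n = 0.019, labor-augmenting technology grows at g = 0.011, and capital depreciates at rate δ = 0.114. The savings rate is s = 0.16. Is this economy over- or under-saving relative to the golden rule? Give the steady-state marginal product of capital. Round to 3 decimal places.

under-saving; MPK ≈ 0.396

Break-even investment rate: n + g + δ = 0.019 + 0.011 + 0.114 = 0.144.
Steady-state k*: s·k^0.44 = 0.144·k gives k* = (0.16/0.144)^(1/0.56) ≈ 1.2070.
MPK = 0.44·1.2070^(-0.56) ≈ 0.3960.
MPK > n+g+δ = 0.144, so the economy is dynamically efficient (under-saving).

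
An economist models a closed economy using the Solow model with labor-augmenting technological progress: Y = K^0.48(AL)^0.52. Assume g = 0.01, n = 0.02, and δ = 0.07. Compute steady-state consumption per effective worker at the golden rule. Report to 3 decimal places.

The effective depreciation rate is n + g + δ = 0.02 + 0.01 + 0.07 = 0.1.
At the golden rule the marginal product of capital equals n+g+δ: 0.48·k^(0.48−1) = 0.1. Solving, k_gold = (0.48/0.1)^(1/0.52) ≈ 20.4211.
y_gold = 20.4211^0.48 ≈ 4.2544.
c_gold = y_gold − (n+g+δ)·k_gold = 4.2544 − 0.1·20.4211 ≈ 2.2123.

c_gold ≈ 2.212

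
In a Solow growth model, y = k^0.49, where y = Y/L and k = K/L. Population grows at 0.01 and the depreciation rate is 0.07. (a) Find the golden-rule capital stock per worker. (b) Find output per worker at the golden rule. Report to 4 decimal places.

Capital per worker breaks even when investment replaces (n + δ)·k; here n + δ = 0.08.
Golden rule sets MPK = n+δ: 0.49·k^(0.49−1) = 0.08, so k_gold = (0.49/0.08)^(1/0.51) ≈ 34.9418.
y_gold = 34.9418^0.49 ≈ 5.7048.

(a) k_gold ≈ 34.9418; (b) y_gold ≈ 5.7048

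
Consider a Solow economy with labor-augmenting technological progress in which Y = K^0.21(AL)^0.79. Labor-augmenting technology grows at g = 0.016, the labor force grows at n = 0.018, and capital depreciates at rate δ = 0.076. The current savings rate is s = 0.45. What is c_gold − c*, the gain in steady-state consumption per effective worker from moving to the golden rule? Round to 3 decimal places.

Break-even investment rate: n + g + δ = 0.018 + 0.016 + 0.076 = 0.11.
Current steady state (s = 0.45): k* = (0.45/0.11)^(1/0.79) ≈ 5.9492, y* = 5.9492^0.21 ≈ 1.4542, c* = (1−0.45)·1.4542 ≈ 0.7998.
Golden rule sets MPK = n+g+δ: 0.21·k^(0.21−1) = 0.11, so k_gold = (0.21/0.11)^(1/0.79) ≈ 2.2671.
y_gold = 2.2671^0.21 ≈ 1.1875, c_gold = y_gold − 0.11·k_gold ≈ 0.9382.
Gain: Δc = 0.9382 − 0.7998 ≈ 0.1383.

Δc ≈ 0.138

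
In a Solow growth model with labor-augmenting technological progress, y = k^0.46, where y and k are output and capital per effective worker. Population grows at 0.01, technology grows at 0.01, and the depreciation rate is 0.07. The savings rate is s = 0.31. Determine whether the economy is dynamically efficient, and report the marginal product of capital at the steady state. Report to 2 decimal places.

Break-even investment rate: n + g + δ = 0.01 + 0.01 + 0.07 = 0.09.
Steady-state k*: s·k^0.46 = 0.09·k gives k* = (0.31/0.09)^(1/0.54) ≈ 9.8779.
MPK = 0.46·9.8779^(-0.54) ≈ 0.1335.
MPK > n+g+δ = 0.09, so the economy is dynamically efficient (under-saving).

dynamically efficient; MPK ≈ 0.13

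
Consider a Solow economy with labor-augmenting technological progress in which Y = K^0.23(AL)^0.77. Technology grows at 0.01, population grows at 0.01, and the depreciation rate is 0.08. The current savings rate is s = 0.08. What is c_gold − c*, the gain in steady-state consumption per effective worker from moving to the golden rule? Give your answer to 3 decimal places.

Δc ≈ 0.127

The effective depreciation rate is n + g + δ = 0.01 + 0.01 + 0.08 = 0.1.
Current steady state (s = 0.08): k* = (0.08/0.1)^(1/0.77) ≈ 0.7484, y* = 0.7484^0.23 ≈ 0.9355, c* = (1−0.08)·0.9355 ≈ 0.8607.
Setting f'(k) = n+g+δ gives 0.23·k^(0.23−1) = 0.1, hence k_gold = (0.23/0.1)^(1/0.77) ≈ 2.9497.
y_gold = 2.9497^0.23 ≈ 1.2825, c_gold = y_gold − 0.1·k_gold ≈ 0.9875.
Gain: Δc = 0.9875 − 0.8607 ≈ 0.1268.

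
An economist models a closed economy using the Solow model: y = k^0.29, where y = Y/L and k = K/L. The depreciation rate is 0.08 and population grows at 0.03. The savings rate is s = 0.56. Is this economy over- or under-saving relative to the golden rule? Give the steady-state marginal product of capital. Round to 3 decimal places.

Break-even investment rate: n + δ = 0.03 + 0.08 = 0.11.
Steady-state k*: s·k^0.29 = 0.11·k gives k* = (0.56/0.11)^(1/0.71) ≈ 9.8966.
MPK = 0.29·9.8966^(-0.71) ≈ 0.0570.
MPK < n+δ = 0.11, so the economy is dynamically inefficient (over-saving).

over-saving; MPK ≈ 0.057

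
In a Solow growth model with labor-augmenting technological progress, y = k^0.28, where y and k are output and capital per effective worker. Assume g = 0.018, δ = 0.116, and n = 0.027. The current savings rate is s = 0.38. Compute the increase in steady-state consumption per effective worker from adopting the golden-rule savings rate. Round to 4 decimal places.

n + g + δ = 0.027 + 0.018 + 0.116 = 0.161.
Current steady state (s = 0.38): k* = (0.38/0.161)^(1/0.72) ≈ 3.2961, y* = 3.2961^0.28 ≈ 1.3965, c* = (1−0.38)·1.3965 ≈ 0.8658.
Setting f'(k) = n+g+δ gives 0.28·k^(0.28−1) = 0.161, hence k_gold = (0.28/0.161)^(1/0.72) ≈ 2.1567.
y_gold = 2.1567^0.28 ≈ 1.2401, c_gold = y_gold − 0.161·k_gold ≈ 0.8929.
Gain: Δc = 0.8929 − 0.8658 ≈ 0.0271.

Δc ≈ 0.0271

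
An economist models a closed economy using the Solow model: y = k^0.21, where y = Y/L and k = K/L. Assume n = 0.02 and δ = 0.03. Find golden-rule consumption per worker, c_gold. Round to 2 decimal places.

c_gold ≈ 1.16

The effective depreciation rate is n + δ = 0.02 + 0.03 = 0.05.
Maximizing c = f(k) − (n+δ)·k gives f'(k) = n+δ, i.e. 0.21·k^(0.21−1) = 0.05, so k_gold = (0.21/0.05)^(1/0.79) ≈ 6.1507.
y_gold = 6.1507^0.21 ≈ 1.4644.
c_gold = y_gold − (n+δ)·k_gold = 1.4644 − 0.05·6.1507 ≈ 1.1569.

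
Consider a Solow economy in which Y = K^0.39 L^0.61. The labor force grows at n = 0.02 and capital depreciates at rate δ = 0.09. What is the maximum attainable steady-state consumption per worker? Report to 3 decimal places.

Break-even investment rate: n + δ = 0.02 + 0.09 = 0.11.
At the golden rule the marginal product of capital equals n+δ: 0.39·k^(0.39−1) = 0.11. Solving, k_gold = (0.39/0.11)^(1/0.61) ≈ 7.9635.
y_gold = 7.9635^0.39 ≈ 2.2461.
c_gold = y_gold − (n+δ)·k_gold = 2.2461 − 0.11·7.9635 ≈ 1.3701.

c_gold ≈ 1.370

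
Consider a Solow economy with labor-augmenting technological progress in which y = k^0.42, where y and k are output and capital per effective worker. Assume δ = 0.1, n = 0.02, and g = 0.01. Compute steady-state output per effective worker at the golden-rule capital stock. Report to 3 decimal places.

Capital per effective worker breaks even when investment replaces (n + g + δ)·k; here n + g + δ = 0.13.
Golden rule sets MPK = n+g+δ: 0.42·k^(0.42−1) = 0.13, so k_gold = (0.42/0.13)^(1/0.58) ≈ 7.5529.
Output: y_gold = k_gold^0.42 = 7.5529^0.42 ≈ 2.3378.

y_gold ≈ 2.338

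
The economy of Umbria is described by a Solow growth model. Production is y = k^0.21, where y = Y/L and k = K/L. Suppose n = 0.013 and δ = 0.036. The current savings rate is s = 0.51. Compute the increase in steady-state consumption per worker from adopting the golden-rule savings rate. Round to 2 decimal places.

Δc ≈ 0.25

n + δ = 0.013 + 0.036 = 0.049.
Current steady state (s = 0.51): k* = (0.51/0.049)^(1/0.79) ≈ 19.4006, y* = 19.4006^0.21 ≈ 1.8640, c* = (1−0.51)·1.8640 ≈ 0.9134.
Maximizing c = f(k) − (n+δ)·k gives f'(k) = n+δ, i.e. 0.21·k^(0.21−1) = 0.049, so k_gold = (0.21/0.049)^(1/0.79) ≈ 6.3100.
y_gold = 6.3100^0.21 ≈ 1.4723, c_gold = y_gold − 0.049·k_gold ≈ 1.1631.
Gain: Δc = 1.1631 − 0.9134 ≈ 0.2498.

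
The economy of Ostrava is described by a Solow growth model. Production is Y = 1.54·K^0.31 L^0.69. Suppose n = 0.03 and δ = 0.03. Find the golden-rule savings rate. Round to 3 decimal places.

n + δ = 0.03 + 0.03 = 0.06.
At the golden rule MPK = n+δ, and in any Cobb-Douglas steady state s = (n+δ)·k/y = MPK·k/y = capital's share 0.31.

s_gold = 0.310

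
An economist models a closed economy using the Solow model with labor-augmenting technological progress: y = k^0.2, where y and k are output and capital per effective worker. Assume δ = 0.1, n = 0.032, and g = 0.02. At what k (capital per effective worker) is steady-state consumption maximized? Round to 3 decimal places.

k_gold ≈ 1.409

n + g + δ = 0.032 + 0.02 + 0.1 = 0.152.
At the golden rule the marginal product of capital equals n+g+δ: 0.2·k^(0.2−1) = 0.152. Solving, k_gold = (0.2/0.152)^(1/0.8) ≈ 1.4092.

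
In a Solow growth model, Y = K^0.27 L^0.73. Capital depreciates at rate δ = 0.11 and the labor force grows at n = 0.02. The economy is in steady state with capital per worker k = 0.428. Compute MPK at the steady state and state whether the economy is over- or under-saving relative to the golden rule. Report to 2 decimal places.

under-saving; MPK ≈ 0.50

The effective depreciation rate is n + δ = 0.02 + 0.11 = 0.13.
MPK = 0.27·k^(0.27−1) = 0.27·0.428^(-0.73) ≈ 0.5017.
MPK > 0.13, so the economy is dynamically efficient (under-saving).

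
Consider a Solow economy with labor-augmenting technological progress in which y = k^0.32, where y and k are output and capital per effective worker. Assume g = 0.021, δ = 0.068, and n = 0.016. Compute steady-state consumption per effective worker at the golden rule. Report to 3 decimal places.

c_gold ≈ 1.149

Break-even investment rate: n + g + δ = 0.016 + 0.021 + 0.068 = 0.105.
Maximizing c = f(k) − (n+g+δ)·k gives f'(k) = n+g+δ, i.e. 0.32·k^(0.32−1) = 0.105, so k_gold = (0.32/0.105)^(1/0.68) ≈ 5.1488.
y_gold = 5.1488^0.32 ≈ 1.6895.
c_gold = y_gold − (n+g+δ)·k_gold = 1.6895 − 0.105·5.1488 ≈ 1.1488.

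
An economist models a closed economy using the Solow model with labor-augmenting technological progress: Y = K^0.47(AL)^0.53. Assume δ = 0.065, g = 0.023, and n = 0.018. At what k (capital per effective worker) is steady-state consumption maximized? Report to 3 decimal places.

The effective depreciation rate is n + g + δ = 0.018 + 0.023 + 0.065 = 0.106.
Golden rule sets MPK = n+g+δ: 0.47·k^(0.47−1) = 0.106, so k_gold = (0.47/0.106)^(1/0.53) ≈ 16.6097.

k_gold ≈ 16.610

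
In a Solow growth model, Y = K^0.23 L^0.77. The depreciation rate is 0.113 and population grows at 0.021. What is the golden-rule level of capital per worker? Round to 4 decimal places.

Capital per worker breaks even when investment replaces (n + δ)·k; here n + δ = 0.134.
Golden rule sets MPK = n+δ: 0.23·k^(0.23−1) = 0.134, so k_gold = (0.23/0.134)^(1/0.77) ≈ 2.0170.

k_gold ≈ 2.0170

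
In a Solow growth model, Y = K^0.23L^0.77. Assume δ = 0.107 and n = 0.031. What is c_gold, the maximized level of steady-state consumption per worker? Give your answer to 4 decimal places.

The effective depreciation rate is n + δ = 0.031 + 0.107 = 0.138.
Golden rule sets MPK = n+δ: 0.23·k^(0.23−1) = 0.138, so k_gold = (0.23/0.138)^(1/0.77) ≈ 1.9414.
y_gold = 1.9414^0.23 ≈ 1.1648.
c_gold = y_gold − (n+δ)·k_gold = 1.1648 − 0.138·1.9414 ≈ 0.8969.

c_gold ≈ 0.8969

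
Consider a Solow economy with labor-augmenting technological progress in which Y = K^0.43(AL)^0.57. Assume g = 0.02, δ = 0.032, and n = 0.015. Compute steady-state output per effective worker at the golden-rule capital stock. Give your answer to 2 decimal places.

The effective depreciation rate is n + g + δ = 0.015 + 0.02 + 0.032 = 0.067.
Maximizing c = f(k) − (n+g+δ)·k gives f'(k) = n+g+δ, i.e. 0.43·k^(0.43−1) = 0.067, so k_gold = (0.43/0.067)^(1/0.57) ≈ 26.0904.
Output: y_gold = k_gold^0.43 = 26.0904^0.43 ≈ 4.0652.

y_gold ≈ 4.07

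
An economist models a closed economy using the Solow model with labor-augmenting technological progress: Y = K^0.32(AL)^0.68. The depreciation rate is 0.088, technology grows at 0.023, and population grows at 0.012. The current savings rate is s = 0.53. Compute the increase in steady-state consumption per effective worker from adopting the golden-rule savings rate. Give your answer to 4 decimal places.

Δc ≈ 0.1318

The effective depreciation rate is n + g + δ = 0.012 + 0.023 + 0.088 = 0.123.
Current steady state (s = 0.53): k* = (0.53/0.123)^(1/0.68) ≈ 8.5684, y* = 8.5684^0.32 ≈ 1.9885, c* = (1−0.53)·1.9885 ≈ 0.9346.
Golden rule sets MPK = n+g+δ: 0.32·k^(0.32−1) = 0.123, so k_gold = (0.32/0.123)^(1/0.68) ≈ 4.0799.
y_gold = 4.0799^0.32 ≈ 1.5682, c_gold = y_gold − 0.123·k_gold ≈ 1.0664.
Gain: Δc = 1.0664 − 0.9346 ≈ 0.1318.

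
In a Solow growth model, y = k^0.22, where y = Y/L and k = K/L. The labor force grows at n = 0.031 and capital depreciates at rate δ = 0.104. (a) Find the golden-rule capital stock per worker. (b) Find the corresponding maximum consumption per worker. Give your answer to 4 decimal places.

(a) k_gold ≈ 1.8703; (b) c_gold ≈ 0.8952

Break-even investment rate: n + δ = 0.031 + 0.104 = 0.135.
Setting f'(k) = n+δ gives 0.22·k^(0.22−1) = 0.135, hence k_gold = (0.22/0.135)^(1/0.78) ≈ 1.8703.
y_gold = 1.8703^0.22 ≈ 1.1477; c_gold = y_gold − 0.135·k_gold ≈ 0.8952.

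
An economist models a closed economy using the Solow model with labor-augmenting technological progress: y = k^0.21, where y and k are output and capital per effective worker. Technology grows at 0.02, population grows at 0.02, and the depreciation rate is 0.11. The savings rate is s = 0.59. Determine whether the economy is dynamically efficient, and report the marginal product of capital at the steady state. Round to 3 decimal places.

dynamically inefficient; MPK ≈ 0.053

n + g + δ = 0.02 + 0.02 + 0.11 = 0.15.
Steady-state k*: s·k^0.21 = 0.15·k gives k* = (0.59/0.15)^(1/0.79) ≈ 5.6606.
MPK = 0.21·5.6606^(-0.79) ≈ 0.0534.
MPK < n+g+δ = 0.15, so the economy is dynamically inefficient (over-saving).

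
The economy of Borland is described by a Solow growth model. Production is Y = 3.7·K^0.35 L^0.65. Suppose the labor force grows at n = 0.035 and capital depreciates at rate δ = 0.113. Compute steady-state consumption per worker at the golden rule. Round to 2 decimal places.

Capital per worker breaks even when investment replaces (n + δ)·k; here n + δ = 0.148.
At the golden rule the marginal product of capital equals n+δ: 0.35·3.7·k^(0.35−1) = 0.148. Solving, k_gold = (0.35·3.7/0.148)^(1/0.65) ≈ 28.1348.
y_gold = 3.7·28.1348^0.35 ≈ 11.8970.
c_gold = y_gold − (n+δ)·k_gold = 11.8970 − 0.148·28.1348 ≈ 7.7330.

c_gold ≈ 7.73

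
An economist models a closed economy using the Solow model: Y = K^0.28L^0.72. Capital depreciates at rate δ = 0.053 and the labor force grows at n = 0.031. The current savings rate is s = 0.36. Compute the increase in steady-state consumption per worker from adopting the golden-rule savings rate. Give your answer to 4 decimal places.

Capital per worker breaks even when investment replaces (n + δ)·k; here n + δ = 0.084.
Current steady state (s = 0.36): k* = (0.36/0.084)^(1/0.72) ≈ 7.5476, y* = 7.5476^0.28 ≈ 1.7611, c* = (1−0.36)·1.7611 ≈ 1.1271.
Golden rule sets MPK = n+δ: 0.28·k^(0.28−1) = 0.084, so k_gold = (0.28/0.084)^(1/0.72) ≈ 5.3238.
y_gold = 5.3238^0.28 ≈ 1.5971, c_gold = y_gold − 0.084·k_gold ≈ 1.1499.
Gain: Δc = 1.1499 − 1.1271 ≈ 0.0228.

Δc ≈ 0.0228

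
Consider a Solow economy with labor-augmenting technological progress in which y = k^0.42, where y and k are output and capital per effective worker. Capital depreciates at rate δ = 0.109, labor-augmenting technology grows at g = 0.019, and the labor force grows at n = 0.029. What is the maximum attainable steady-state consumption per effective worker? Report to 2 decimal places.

n + g + δ = 0.029 + 0.019 + 0.109 = 0.157.
Maximizing c = f(k) − (n+g+δ)·k gives f'(k) = n+g+δ, i.e. 0.42·k^(0.42−1) = 0.157, so k_gold = (0.42/0.157)^(1/0.58) ≈ 5.4552.
y_gold = 5.4552^0.42 ≈ 2.0392.
c_gold = y_gold − (n+g+δ)·k_gold = 2.0392 − 0.157·5.4552 ≈ 1.1827.

c_gold ≈ 1.18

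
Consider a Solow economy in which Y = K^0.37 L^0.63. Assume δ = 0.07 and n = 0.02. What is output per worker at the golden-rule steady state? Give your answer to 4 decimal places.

Break-even investment rate: n + δ = 0.02 + 0.07 = 0.09.
At the golden rule the marginal product of capital equals n+δ: 0.37·k^(0.37−1) = 0.09. Solving, k_gold = (0.37/0.09)^(1/0.63) ≈ 9.4306.
Output: y_gold = k_gold^0.37 = 9.4306^0.37 ≈ 2.2939.

y_gold ≈ 2.2939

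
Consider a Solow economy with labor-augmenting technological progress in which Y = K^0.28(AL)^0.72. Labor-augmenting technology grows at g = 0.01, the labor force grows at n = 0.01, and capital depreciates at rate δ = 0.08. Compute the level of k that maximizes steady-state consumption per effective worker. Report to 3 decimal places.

k_gold ≈ 4.179

n + g + δ = 0.01 + 0.01 + 0.08 = 0.1.
Golden rule sets MPK = n+g+δ: 0.28·k^(0.28−1) = 0.1, so k_gold = (0.28/0.1)^(1/0.72) ≈ 4.1788.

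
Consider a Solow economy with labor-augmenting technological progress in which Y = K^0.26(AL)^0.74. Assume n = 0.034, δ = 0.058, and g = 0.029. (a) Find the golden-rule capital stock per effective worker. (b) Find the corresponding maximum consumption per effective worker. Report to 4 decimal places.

(a) k_gold ≈ 2.8113; (b) c_gold ≈ 0.9682

The effective depreciation rate is n + g + δ = 0.034 + 0.029 + 0.058 = 0.121.
Golden rule sets MPK = n+g+δ: 0.26·k^(0.26−1) = 0.121, so k_gold = (0.26/0.121)^(1/0.74) ≈ 2.8113.
y_gold = 2.8113^0.26 ≈ 1.3083; c_gold = y_gold − 0.121·k_gold ≈ 0.9682.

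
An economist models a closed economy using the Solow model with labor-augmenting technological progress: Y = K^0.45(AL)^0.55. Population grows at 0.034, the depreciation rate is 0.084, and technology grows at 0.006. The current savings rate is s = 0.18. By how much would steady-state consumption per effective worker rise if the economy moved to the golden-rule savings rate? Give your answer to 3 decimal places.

Break-even investment rate: n + g + δ = 0.034 + 0.006 + 0.084 = 0.124.
Current steady state (s = 0.18): k* = (0.18/0.124)^(1/0.55) ≈ 1.9691, y* = 1.9691^0.45 ≈ 1.3565, c* = (1−0.18)·1.3565 ≈ 1.1123.
At the golden rule the marginal product of capital equals n+g+δ: 0.45·k^(0.45−1) = 0.124. Solving, k_gold = (0.45/0.124)^(1/0.55) ≈ 10.4184.
y_gold = 10.4184^0.45 ≈ 2.8709, c_gold = y_gold − 0.124·k_gold ≈ 1.5790.
Gain: Δc = 1.5790 − 1.1123 ≈ 0.4666.

Δc ≈ 0.467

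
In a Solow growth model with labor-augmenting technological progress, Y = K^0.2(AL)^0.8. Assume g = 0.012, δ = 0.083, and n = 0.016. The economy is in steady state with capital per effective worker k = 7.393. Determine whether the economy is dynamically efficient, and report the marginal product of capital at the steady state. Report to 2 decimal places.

The effective depreciation rate is n + g + δ = 0.016 + 0.012 + 0.083 = 0.111.
MPK = 0.2·k^(0.2−1) = 0.2·7.393^(-0.8) ≈ 0.0404.
MPK < 0.111, so the economy is dynamically inefficient (over-saving).

dynamically inefficient; MPK ≈ 0.04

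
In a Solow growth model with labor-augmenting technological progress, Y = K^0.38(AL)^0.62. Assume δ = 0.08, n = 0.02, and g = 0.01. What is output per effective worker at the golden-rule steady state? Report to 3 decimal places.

The effective depreciation rate is n + g + δ = 0.02 + 0.01 + 0.08 = 0.11.
Golden rule sets MPK = n+g+δ: 0.38·k^(0.38−1) = 0.11, so k_gold = (0.38/0.11)^(1/0.62) ≈ 7.3854.
Output: y_gold = k_gold^0.38 = 7.3854^0.38 ≈ 2.1379.

y_gold ≈ 2.138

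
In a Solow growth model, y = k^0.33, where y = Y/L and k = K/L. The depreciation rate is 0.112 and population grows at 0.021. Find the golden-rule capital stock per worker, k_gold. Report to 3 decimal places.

k_gold ≈ 3.882

Break-even investment rate: n + δ = 0.021 + 0.112 = 0.133.
Golden rule sets MPK = n+δ: 0.33·k^(0.33−1) = 0.133, so k_gold = (0.33/0.133)^(1/0.67) ≈ 3.8819.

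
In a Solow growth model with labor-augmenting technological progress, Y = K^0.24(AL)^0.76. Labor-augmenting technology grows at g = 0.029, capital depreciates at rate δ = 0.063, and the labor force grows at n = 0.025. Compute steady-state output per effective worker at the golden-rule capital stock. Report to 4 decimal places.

y_gold ≈ 1.2547

The effective depreciation rate is n + g + δ = 0.025 + 0.029 + 0.063 = 0.117.
Golden rule sets MPK = n+g+δ: 0.24·k^(0.24−1) = 0.117, so k_gold = (0.24/0.117)^(1/0.76) ≈ 2.5737.
Output: y_gold = k_gold^0.24 = 2.5737^0.24 ≈ 1.2547.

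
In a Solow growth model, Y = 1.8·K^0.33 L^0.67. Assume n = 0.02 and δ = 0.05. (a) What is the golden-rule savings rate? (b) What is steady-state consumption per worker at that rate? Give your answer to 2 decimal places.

The effective depreciation rate is n + δ = 0.02 + 0.05 = 0.07.
For Cobb-Douglas, s_gold equals capital's share: s_gold = 0.33.
Maximizing c = f(k) − (n+δ)·k gives f'(k) = n+δ, i.e. 0.33·1.8·k^(0.33−1) = 0.07, so k_gold = (0.33·1.8/0.07)^(1/0.67) ≈ 24.3278.
y_gold = 1.8·24.3278^0.33 ≈ 5.1604; c_gold = (1−0.33)·y_gold ≈ 3.4575.

(a) s_gold = 0.33; (b) c_gold ≈ 3.46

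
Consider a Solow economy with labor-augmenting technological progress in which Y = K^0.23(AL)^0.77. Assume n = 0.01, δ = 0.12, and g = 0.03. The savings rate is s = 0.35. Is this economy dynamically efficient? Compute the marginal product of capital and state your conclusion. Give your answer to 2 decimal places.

The effective depreciation rate is n + g + δ = 0.01 + 0.03 + 0.12 = 0.16.
Steady-state k*: s·k^0.23 = 0.16·k gives k* = (0.35/0.16)^(1/0.77) ≈ 2.7637.
MPK = 0.23·2.7637^(-0.77) ≈ 0.1051.
MPK < n+g+δ = 0.16, so the economy is dynamically inefficient (over-saving).

dynamically inefficient; MPK ≈ 0.11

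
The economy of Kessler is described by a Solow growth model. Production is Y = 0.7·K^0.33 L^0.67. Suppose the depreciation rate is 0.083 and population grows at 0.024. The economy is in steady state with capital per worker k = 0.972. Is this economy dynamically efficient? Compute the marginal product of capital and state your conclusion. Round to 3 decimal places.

Capital per worker breaks even when investment replaces (n + δ)·k; here n + δ = 0.107.
MPK = 0.33·0.7·k^(0.33−1) = 0.33·0.7·0.972^(-0.67) ≈ 0.2354.
MPK > 0.107, so the economy is dynamically efficient (under-saving).

dynamically efficient; MPK ≈ 0.235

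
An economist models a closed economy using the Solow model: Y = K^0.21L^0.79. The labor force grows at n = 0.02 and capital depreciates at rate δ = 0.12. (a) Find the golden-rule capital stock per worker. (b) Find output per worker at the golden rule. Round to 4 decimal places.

(a) k_gold ≈ 1.6707; (b) y_gold ≈ 1.1138

Capital per worker breaks even when investment replaces (n + δ)·k; here n + δ = 0.14.
At the golden rule the marginal product of capital equals n+δ: 0.21·k^(0.21−1) = 0.14. Solving, k_gold = (0.21/0.14)^(1/0.79) ≈ 1.6707.
y_gold = 1.6707^0.21 ≈ 1.1138.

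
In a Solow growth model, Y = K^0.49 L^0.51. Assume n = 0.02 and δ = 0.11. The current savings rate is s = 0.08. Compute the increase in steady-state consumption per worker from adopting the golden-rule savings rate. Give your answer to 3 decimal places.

Δc ≈ 1.248

Capital per worker breaks even when investment replaces (n + δ)·k; here n + δ = 0.13.
Current steady state (s = 0.08): k* = (0.08/0.13)^(1/0.51) ≈ 0.3860, y* = 0.3860^0.49 ≈ 0.6272, c* = (1−0.08)·0.6272 ≈ 0.5770.
At the golden rule the marginal product of capital equals n+δ: 0.49·k^(0.49−1) = 0.13. Solving, k_gold = (0.49/0.13)^(1/0.51) ≈ 13.4868.
y_gold = 13.4868^0.49 ≈ 3.5781, c_gold = y_gold − 0.13·k_gold ≈ 1.8248.
Gain: Δc = 1.8248 − 0.5770 ≈ 1.2478.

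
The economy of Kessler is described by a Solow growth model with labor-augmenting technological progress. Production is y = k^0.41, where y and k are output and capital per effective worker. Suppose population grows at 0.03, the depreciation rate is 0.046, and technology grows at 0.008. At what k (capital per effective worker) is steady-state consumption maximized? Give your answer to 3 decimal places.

k_gold ≈ 14.688

n + g + δ = 0.03 + 0.008 + 0.046 = 0.084.
Maximizing c = f(k) − (n+g+δ)·k gives f'(k) = n+g+δ, i.e. 0.41·k^(0.41−1) = 0.084, so k_gold = (0.41/0.084)^(1/0.59) ≈ 14.6878.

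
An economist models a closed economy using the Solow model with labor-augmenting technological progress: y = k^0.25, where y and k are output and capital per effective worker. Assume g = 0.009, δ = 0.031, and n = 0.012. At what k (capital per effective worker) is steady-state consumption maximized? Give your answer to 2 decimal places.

Capital per effective worker breaks even when investment replaces (n + g + δ)·k; here n + g + δ = 0.052.
Golden rule sets MPK = n+g+δ: 0.25·k^(0.25−1) = 0.052, so k_gold = (0.25/0.052)^(1/0.75) ≈ 8.1143.

k_gold ≈ 8.11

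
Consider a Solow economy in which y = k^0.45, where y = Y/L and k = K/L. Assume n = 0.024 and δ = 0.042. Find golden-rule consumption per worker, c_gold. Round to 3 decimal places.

c_gold ≈ 2.645

Break-even investment rate: n + δ = 0.024 + 0.042 = 0.066.
Maximizing c = f(k) − (n+δ)·k gives f'(k) = n+δ, i.e. 0.45·k^(0.45−1) = 0.066, so k_gold = (0.45/0.066)^(1/0.55) ≈ 32.7915.
y_gold = 32.7915^0.45 ≈ 4.8094.
c_gold = y_gold − (n+δ)·k_gold = 4.8094 − 0.066·32.7915 ≈ 2.6452.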